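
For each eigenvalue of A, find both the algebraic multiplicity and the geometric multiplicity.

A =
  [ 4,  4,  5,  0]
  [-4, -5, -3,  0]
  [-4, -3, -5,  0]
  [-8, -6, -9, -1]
λ = -2: alg = 3, geom = 1; λ = -1: alg = 1, geom = 1

Step 1 — factor the characteristic polynomial to read off the algebraic multiplicities:
  χ_A(x) = (x + 1)*(x + 2)^3

Step 2 — compute geometric multiplicities via the rank-nullity identity g(λ) = n − rank(A − λI):
  rank(A − (-2)·I) = 3, so dim ker(A − (-2)·I) = n − 3 = 1
  rank(A − (-1)·I) = 3, so dim ker(A − (-1)·I) = n − 3 = 1

Summary:
  λ = -2: algebraic multiplicity = 3, geometric multiplicity = 1
  λ = -1: algebraic multiplicity = 1, geometric multiplicity = 1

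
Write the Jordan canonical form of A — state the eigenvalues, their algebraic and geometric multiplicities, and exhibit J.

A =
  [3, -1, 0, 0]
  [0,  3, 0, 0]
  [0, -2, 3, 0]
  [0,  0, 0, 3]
J_2(3) ⊕ J_1(3) ⊕ J_1(3)

The characteristic polynomial is
  det(x·I − A) = x^4 - 12*x^3 + 54*x^2 - 108*x + 81 = (x - 3)^4

Eigenvalues and multiplicities (the geometric multiplicity of λ is n − rank(A − λI), which equals the number of Jordan blocks for λ):
  λ = 3: algebraic multiplicity = 4, geometric multiplicity = 3

Determining the block sizes for each eigenvalue:
  λ = 3: 3 blocks summing to 4 forces exactly one block of size 2 and the rest size 1 → block sizes [2, 1, 1]

Assembling the blocks gives a Jordan form
J =
  [3, 1, 0, 0]
  [0, 3, 0, 0]
  [0, 0, 3, 0]
  [0, 0, 0, 3]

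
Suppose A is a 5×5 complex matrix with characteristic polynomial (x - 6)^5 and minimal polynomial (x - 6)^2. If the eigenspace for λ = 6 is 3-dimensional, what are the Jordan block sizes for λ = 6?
Block sizes for λ = 6: [2, 2, 1]

Step 1 — from the characteristic polynomial, algebraic multiplicity of λ = 6 is 5. From dim ker(A − (6)·I) = 3, there are exactly 3 Jordan blocks for λ = 6.
Step 2 — from the minimal polynomial, the factor (x − 6)^2 tells us the largest block for λ = 6 has size 2.
Step 3 — with total size 5, 3 blocks, and largest block 2, the block sizes (in nonincreasing order) are [2, 2, 1].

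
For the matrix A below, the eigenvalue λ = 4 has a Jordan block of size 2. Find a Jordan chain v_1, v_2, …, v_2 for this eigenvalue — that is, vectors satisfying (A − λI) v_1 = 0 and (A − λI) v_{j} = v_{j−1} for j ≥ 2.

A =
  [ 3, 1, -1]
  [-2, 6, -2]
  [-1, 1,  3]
A Jordan chain for λ = 4 of length 2:
v_1 = (-1, -2, -1)ᵀ
v_2 = (1, 0, 0)ᵀ

Let N = A − (4)·I. We want v_2 with N^2 v_2 = 0 but N^1 v_2 ≠ 0; then v_{j-1} := N · v_j for j = 2, …, 2.

Pick v_2 = (1, 0, 0)ᵀ.
Then v_1 = N · v_2 = (-1, -2, -1)ᵀ.

Sanity check: (A − (4)·I) v_1 = (0, 0, 0)ᵀ = 0. ✓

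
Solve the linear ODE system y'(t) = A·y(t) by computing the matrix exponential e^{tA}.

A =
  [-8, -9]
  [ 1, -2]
e^{tA} =
  [-3*t*exp(-5*t) + exp(-5*t), -9*t*exp(-5*t)]
  [t*exp(-5*t), 3*t*exp(-5*t) + exp(-5*t)]

Strategy: write A = P · J · P⁻¹ where J is a Jordan canonical form, so e^{tA} = P · e^{tJ} · P⁻¹, and e^{tJ} can be computed block-by-block.

A has Jordan form
J =
  [-5,  1]
  [ 0, -5]
(up to reordering of blocks).

Per-block formulas:
  For a 2×2 Jordan block J_2(-5): exp(t · J_2(-5)) = e^(-5t)·(I + t·N), where N is the 2×2 nilpotent shift.

After assembling e^{tJ} and conjugating by P, we get:

e^{tA} =
  [-3*t*exp(-5*t) + exp(-5*t), -9*t*exp(-5*t)]
  [t*exp(-5*t), 3*t*exp(-5*t) + exp(-5*t)]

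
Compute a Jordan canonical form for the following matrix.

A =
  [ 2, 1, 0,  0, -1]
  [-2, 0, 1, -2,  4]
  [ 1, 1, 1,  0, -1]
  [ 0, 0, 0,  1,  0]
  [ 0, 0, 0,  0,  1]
J_3(1) ⊕ J_1(1) ⊕ J_1(1)

The characteristic polynomial is
  det(x·I − A) = x^5 - 5*x^4 + 10*x^3 - 10*x^2 + 5*x - 1 = (x - 1)^5

Eigenvalues and multiplicities (the geometric multiplicity of λ is n − rank(A − λI), which equals the number of Jordan blocks for λ):
  λ = 1: algebraic multiplicity = 5, geometric multiplicity = 3

Determining the block sizes for each eigenvalue:
  λ = 1: with am = 5 and gm = 3, the partition is not yet determined (e.g. several partitions of 5 into 3 parts exist). Let N = A − (1)·I. Computing rank(N^1) = 2, rank(N^2) = 1, rank(N^3) = 0; the number of blocks of size ≥ j is rank(N^{j−1}) − rank(N^j), giving [3, 1, 1]. So we have 1 block(s) of size 3, 2 block(s) of size 1 → block sizes [3, 1, 1]

Assembling the blocks gives a Jordan form
J =
  [1, 1, 0, 0, 0]
  [0, 1, 1, 0, 0]
  [0, 0, 1, 0, 0]
  [0, 0, 0, 1, 0]
  [0, 0, 0, 0, 1]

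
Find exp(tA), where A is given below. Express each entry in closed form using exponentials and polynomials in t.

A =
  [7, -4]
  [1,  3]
e^{tA} =
  [2*t*exp(5*t) + exp(5*t), -4*t*exp(5*t)]
  [t*exp(5*t), -2*t*exp(5*t) + exp(5*t)]

Strategy: write A = P · J · P⁻¹ where J is a Jordan canonical form, so e^{tA} = P · e^{tJ} · P⁻¹, and e^{tJ} can be computed block-by-block.

A has Jordan form
J =
  [5, 1]
  [0, 5]
(up to reordering of blocks).

Per-block formulas:
  For a 2×2 Jordan block J_2(5): exp(t · J_2(5)) = e^(5t)·(I + t·N), where N is the 2×2 nilpotent shift.

After assembling e^{tJ} and conjugating by P, we get:

e^{tA} =
  [2*t*exp(5*t) + exp(5*t), -4*t*exp(5*t)]
  [t*exp(5*t), -2*t*exp(5*t) + exp(5*t)]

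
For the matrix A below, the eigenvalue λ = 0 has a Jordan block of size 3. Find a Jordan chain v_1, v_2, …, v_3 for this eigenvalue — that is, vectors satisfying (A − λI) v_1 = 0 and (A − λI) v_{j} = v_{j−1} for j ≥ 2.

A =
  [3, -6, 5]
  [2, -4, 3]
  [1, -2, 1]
A Jordan chain for λ = 0 of length 3:
v_1 = (2, 1, 0)ᵀ
v_2 = (3, 2, 1)ᵀ
v_3 = (1, 0, 0)ᵀ

Let N = A − (0)·I. We want v_3 with N^3 v_3 = 0 but N^2 v_3 ≠ 0; then v_{j-1} := N · v_j for j = 3, …, 2.

Pick v_3 = (1, 0, 0)ᵀ.
Then v_2 = N · v_3 = (3, 2, 1)ᵀ.
Then v_1 = N · v_2 = (2, 1, 0)ᵀ.

Sanity check: (A − (0)·I) v_1 = (0, 0, 0)ᵀ = 0. ✓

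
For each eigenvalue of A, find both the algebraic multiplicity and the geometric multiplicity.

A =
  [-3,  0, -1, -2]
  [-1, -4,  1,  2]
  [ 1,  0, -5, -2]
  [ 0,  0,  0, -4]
λ = -4: alg = 4, geom = 3

Step 1 — factor the characteristic polynomial to read off the algebraic multiplicities:
  χ_A(x) = (x + 4)^4

Step 2 — compute geometric multiplicities via the rank-nullity identity g(λ) = n − rank(A − λI):
  rank(A − (-4)·I) = 1, so dim ker(A − (-4)·I) = n − 1 = 3

Summary:
  λ = -4: algebraic multiplicity = 4, geometric multiplicity = 3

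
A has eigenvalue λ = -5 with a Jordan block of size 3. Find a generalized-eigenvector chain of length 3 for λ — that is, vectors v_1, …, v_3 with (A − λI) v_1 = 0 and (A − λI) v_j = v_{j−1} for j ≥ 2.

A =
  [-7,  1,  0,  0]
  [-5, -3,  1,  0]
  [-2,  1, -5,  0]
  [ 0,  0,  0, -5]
A Jordan chain for λ = -5 of length 3:
v_1 = (-1, -2, -1, 0)ᵀ
v_2 = (-2, -5, -2, 0)ᵀ
v_3 = (1, 0, 0, 0)ᵀ

Let N = A − (-5)·I. We want v_3 with N^3 v_3 = 0 but N^2 v_3 ≠ 0; then v_{j-1} := N · v_j for j = 3, …, 2.

Pick v_3 = (1, 0, 0, 0)ᵀ.
Then v_2 = N · v_3 = (-2, -5, -2, 0)ᵀ.
Then v_1 = N · v_2 = (-1, -2, -1, 0)ᵀ.

Sanity check: (A − (-5)·I) v_1 = (0, 0, 0, 0)ᵀ = 0. ✓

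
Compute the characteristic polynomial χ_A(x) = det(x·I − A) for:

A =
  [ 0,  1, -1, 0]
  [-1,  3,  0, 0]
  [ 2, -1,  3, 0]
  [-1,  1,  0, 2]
x^4 - 8*x^3 + 24*x^2 - 32*x + 16

Expanding det(x·I − A) (e.g. by cofactor expansion or by noting that A is similar to its Jordan form J, which has the same characteristic polynomial as A) gives
  χ_A(x) = x^4 - 8*x^3 + 24*x^2 - 32*x + 16
which factors as (x - 2)^4. The eigenvalues (with algebraic multiplicities) are λ = 2 with multiplicity 4.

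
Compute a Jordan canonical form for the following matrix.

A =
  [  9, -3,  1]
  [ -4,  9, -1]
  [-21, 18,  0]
J_3(6)

The characteristic polynomial is
  det(x·I − A) = x^3 - 18*x^2 + 108*x - 216 = (x - 6)^3

Eigenvalues and multiplicities (the geometric multiplicity of λ is n − rank(A − λI), which equals the number of Jordan blocks for λ):
  λ = 6: algebraic multiplicity = 3, geometric multiplicity = 1

Determining the block sizes for each eigenvalue:
  λ = 6: one block (gm = 1), so the single block has size am = 3 → block sizes [3]

Assembling the blocks gives a Jordan form
J =
  [6, 1, 0]
  [0, 6, 1]
  [0, 0, 6]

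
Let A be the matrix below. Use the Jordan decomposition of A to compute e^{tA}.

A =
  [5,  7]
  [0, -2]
e^{tA} =
  [exp(5*t), exp(5*t) - exp(-2*t)]
  [0, exp(-2*t)]

Strategy: write A = P · J · P⁻¹ where J is a Jordan canonical form, so e^{tA} = P · e^{tJ} · P⁻¹, and e^{tJ} can be computed block-by-block.

A has Jordan form
J =
  [-2, 0]
  [ 0, 5]
(up to reordering of blocks).

Per-block formulas:
  For a 1×1 block at λ = -2: exp(t · [-2]) = [e^(-2t)].
  For a 1×1 block at λ = 5: exp(t · [5]) = [e^(5t)].

After assembling e^{tJ} and conjugating by P, we get:

e^{tA} =
  [exp(5*t), exp(5*t) - exp(-2*t)]
  [0, exp(-2*t)]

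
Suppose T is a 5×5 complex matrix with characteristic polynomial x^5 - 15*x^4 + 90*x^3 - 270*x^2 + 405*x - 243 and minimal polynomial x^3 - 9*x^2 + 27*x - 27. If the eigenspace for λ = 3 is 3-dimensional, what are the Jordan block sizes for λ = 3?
Block sizes for λ = 3: [3, 1, 1]

Step 1 — from the characteristic polynomial, algebraic multiplicity of λ = 3 is 5. From dim ker(T − (3)·I) = 3, there are exactly 3 Jordan blocks for λ = 3.
Step 2 — from the minimal polynomial, the factor (x − 3)^3 tells us the largest block for λ = 3 has size 3.
Step 3 — with total size 5, 3 blocks, and largest block 3, the block sizes (in nonincreasing order) are [3, 1, 1].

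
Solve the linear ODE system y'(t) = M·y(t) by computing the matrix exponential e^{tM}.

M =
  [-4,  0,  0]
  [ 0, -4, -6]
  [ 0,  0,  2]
e^{tM} =
  [exp(-4*t), 0, 0]
  [0, exp(-4*t), -exp(2*t) + exp(-4*t)]
  [0, 0, exp(2*t)]

Strategy: write M = P · J · P⁻¹ where J is a Jordan canonical form, so e^{tM} = P · e^{tJ} · P⁻¹, and e^{tJ} can be computed block-by-block.

M has Jordan form
J =
  [-4,  0, 0]
  [ 0, -4, 0]
  [ 0,  0, 2]
(up to reordering of blocks).

Per-block formulas:
  For a 1×1 block at λ = -4: exp(t · [-4]) = [e^(-4t)].
  For a 1×1 block at λ = 2: exp(t · [2]) = [e^(2t)].

After assembling e^{tJ} and conjugating by P, we get:

e^{tM} =
  [exp(-4*t), 0, 0]
  [0, exp(-4*t), -exp(2*t) + exp(-4*t)]
  [0, 0, exp(2*t)]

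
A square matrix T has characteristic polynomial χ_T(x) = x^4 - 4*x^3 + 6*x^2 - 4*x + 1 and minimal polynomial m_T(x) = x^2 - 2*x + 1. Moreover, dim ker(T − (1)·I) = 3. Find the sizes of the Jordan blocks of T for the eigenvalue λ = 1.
Block sizes for λ = 1: [2, 1, 1]

Step 1 — from the characteristic polynomial, algebraic multiplicity of λ = 1 is 4. From dim ker(T − (1)·I) = 3, there are exactly 3 Jordan blocks for λ = 1.
Step 2 — from the minimal polynomial, the factor (x − 1)^2 tells us the largest block for λ = 1 has size 2.
Step 3 — with total size 4, 3 blocks, and largest block 2, the block sizes (in nonincreasing order) are [2, 1, 1].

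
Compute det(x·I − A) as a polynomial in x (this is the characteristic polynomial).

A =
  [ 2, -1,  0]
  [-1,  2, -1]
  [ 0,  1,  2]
x^3 - 6*x^2 + 12*x - 8

Expanding det(x·I − A) (e.g. by cofactor expansion or by noting that A is similar to its Jordan form J, which has the same characteristic polynomial as A) gives
  χ_A(x) = x^3 - 6*x^2 + 12*x - 8
which factors as (x - 2)^3. The eigenvalues (with algebraic multiplicities) are λ = 2 with multiplicity 3.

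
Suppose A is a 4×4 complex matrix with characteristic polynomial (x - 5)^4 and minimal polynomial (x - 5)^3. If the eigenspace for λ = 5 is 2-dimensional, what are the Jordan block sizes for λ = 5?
Block sizes for λ = 5: [3, 1]

Step 1 — from the characteristic polynomial, algebraic multiplicity of λ = 5 is 4. From dim ker(A − (5)·I) = 2, there are exactly 2 Jordan blocks for λ = 5.
Step 2 — from the minimal polynomial, the factor (x − 5)^3 tells us the largest block for λ = 5 has size 3.
Step 3 — with total size 4, 2 blocks, and largest block 3, the block sizes (in nonincreasing order) are [3, 1].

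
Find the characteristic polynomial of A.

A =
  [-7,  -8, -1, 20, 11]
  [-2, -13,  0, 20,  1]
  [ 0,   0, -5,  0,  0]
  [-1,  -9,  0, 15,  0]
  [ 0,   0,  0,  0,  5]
x^5 + 5*x^4 - 50*x^3 - 250*x^2 + 625*x + 3125

Expanding det(x·I − A) (e.g. by cofactor expansion or by noting that A is similar to its Jordan form J, which has the same characteristic polynomial as A) gives
  χ_A(x) = x^5 + 5*x^4 - 50*x^3 - 250*x^2 + 625*x + 3125
which factors as (x - 5)^2*(x + 5)^3. The eigenvalues (with algebraic multiplicities) are λ = -5 with multiplicity 3, λ = 5 with multiplicity 2.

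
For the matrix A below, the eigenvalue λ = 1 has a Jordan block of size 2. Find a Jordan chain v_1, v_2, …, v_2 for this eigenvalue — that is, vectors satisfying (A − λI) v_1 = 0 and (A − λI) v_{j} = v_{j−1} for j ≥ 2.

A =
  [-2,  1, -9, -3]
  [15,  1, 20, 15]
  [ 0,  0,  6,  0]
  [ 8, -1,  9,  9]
A Jordan chain for λ = 1 of length 2:
v_1 = (1, 0, 0, -1)ᵀ
v_2 = (0, 1, 0, 0)ᵀ

Let N = A − (1)·I. We want v_2 with N^2 v_2 = 0 but N^1 v_2 ≠ 0; then v_{j-1} := N · v_j for j = 2, …, 2.

Pick v_2 = (0, 1, 0, 0)ᵀ.
Then v_1 = N · v_2 = (1, 0, 0, -1)ᵀ.

Sanity check: (A − (1)·I) v_1 = (0, 0, 0, 0)ᵀ = 0. ✓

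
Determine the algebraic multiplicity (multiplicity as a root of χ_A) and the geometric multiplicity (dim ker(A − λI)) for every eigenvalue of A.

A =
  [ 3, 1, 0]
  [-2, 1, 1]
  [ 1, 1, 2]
λ = 2: alg = 3, geom = 1

Step 1 — factor the characteristic polynomial to read off the algebraic multiplicities:
  χ_A(x) = (x - 2)^3

Step 2 — compute geometric multiplicities via the rank-nullity identity g(λ) = n − rank(A − λI):
  rank(A − (2)·I) = 2, so dim ker(A − (2)·I) = n − 2 = 1

Summary:
  λ = 2: algebraic multiplicity = 3, geometric multiplicity = 1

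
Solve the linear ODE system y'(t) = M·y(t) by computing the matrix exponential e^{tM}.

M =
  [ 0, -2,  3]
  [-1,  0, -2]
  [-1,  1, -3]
e^{tM} =
  [t*exp(-t) + exp(-t), -t^2*exp(-t)/2 - 2*t*exp(-t), t^2*exp(-t)/2 + 3*t*exp(-t)]
  [-t*exp(-t), t^2*exp(-t)/2 + t*exp(-t) + exp(-t), -t^2*exp(-t)/2 - 2*t*exp(-t)]
  [-t*exp(-t), t^2*exp(-t)/2 + t*exp(-t), -t^2*exp(-t)/2 - 2*t*exp(-t) + exp(-t)]

Strategy: write M = P · J · P⁻¹ where J is a Jordan canonical form, so e^{tM} = P · e^{tJ} · P⁻¹, and e^{tJ} can be computed block-by-block.

M has Jordan form
J =
  [-1,  1,  0]
  [ 0, -1,  1]
  [ 0,  0, -1]
(up to reordering of blocks).

Per-block formulas:
  For a 3×3 Jordan block J_3(-1): exp(t · J_3(-1)) = e^(-1t)·(I + t·N + (t^2/2)·N^2), where N is the 3×3 nilpotent shift.

After assembling e^{tJ} and conjugating by P, we get:

e^{tM} =
  [t*exp(-t) + exp(-t), -t^2*exp(-t)/2 - 2*t*exp(-t), t^2*exp(-t)/2 + 3*t*exp(-t)]
  [-t*exp(-t), t^2*exp(-t)/2 + t*exp(-t) + exp(-t), -t^2*exp(-t)/2 - 2*t*exp(-t)]
  [-t*exp(-t), t^2*exp(-t)/2 + t*exp(-t), -t^2*exp(-t)/2 - 2*t*exp(-t) + exp(-t)]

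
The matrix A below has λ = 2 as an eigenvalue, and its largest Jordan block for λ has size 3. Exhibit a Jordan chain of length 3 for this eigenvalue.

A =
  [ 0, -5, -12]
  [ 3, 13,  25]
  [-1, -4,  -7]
A Jordan chain for λ = 2 of length 3:
v_1 = (1, 2, -1)ᵀ
v_2 = (-2, 3, -1)ᵀ
v_3 = (1, 0, 0)ᵀ

Let N = A − (2)·I. We want v_3 with N^3 v_3 = 0 but N^2 v_3 ≠ 0; then v_{j-1} := N · v_j for j = 3, …, 2.

Pick v_3 = (1, 0, 0)ᵀ.
Then v_2 = N · v_3 = (-2, 3, -1)ᵀ.
Then v_1 = N · v_2 = (1, 2, -1)ᵀ.

Sanity check: (A − (2)·I) v_1 = (0, 0, 0)ᵀ = 0. ✓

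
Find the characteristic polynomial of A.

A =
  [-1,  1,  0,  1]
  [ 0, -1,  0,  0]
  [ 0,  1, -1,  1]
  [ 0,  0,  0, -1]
x^4 + 4*x^3 + 6*x^2 + 4*x + 1

Expanding det(x·I − A) (e.g. by cofactor expansion or by noting that A is similar to its Jordan form J, which has the same characteristic polynomial as A) gives
  χ_A(x) = x^4 + 4*x^3 + 6*x^2 + 4*x + 1
which factors as (x + 1)^4. The eigenvalues (with algebraic multiplicities) are λ = -1 with multiplicity 4.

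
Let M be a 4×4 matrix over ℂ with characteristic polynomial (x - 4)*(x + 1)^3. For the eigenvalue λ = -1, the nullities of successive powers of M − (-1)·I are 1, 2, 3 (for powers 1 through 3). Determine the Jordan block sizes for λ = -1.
Block sizes for λ = -1: [3]

From the dimensions of kernels of powers, the number of Jordan blocks of size at least j is d_j − d_{j−1} where d_j = dim ker(N^j) (with d_0 = 0). Computing the differences gives [1, 1, 1].
The number of blocks of size exactly k is (#blocks of size ≥ k) − (#blocks of size ≥ k + 1), so the partition is: 1 block(s) of size 3.
In nonincreasing order the block sizes are [3].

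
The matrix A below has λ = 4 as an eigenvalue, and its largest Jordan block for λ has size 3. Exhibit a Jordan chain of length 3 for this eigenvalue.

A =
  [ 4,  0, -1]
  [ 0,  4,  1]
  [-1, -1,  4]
A Jordan chain for λ = 4 of length 3:
v_1 = (1, -1, 0)ᵀ
v_2 = (0, 0, -1)ᵀ
v_3 = (1, 0, 0)ᵀ

Let N = A − (4)·I. We want v_3 with N^3 v_3 = 0 but N^2 v_3 ≠ 0; then v_{j-1} := N · v_j for j = 3, …, 2.

Pick v_3 = (1, 0, 0)ᵀ.
Then v_2 = N · v_3 = (0, 0, -1)ᵀ.
Then v_1 = N · v_2 = (1, -1, 0)ᵀ.

Sanity check: (A − (4)·I) v_1 = (0, 0, 0)ᵀ = 0. ✓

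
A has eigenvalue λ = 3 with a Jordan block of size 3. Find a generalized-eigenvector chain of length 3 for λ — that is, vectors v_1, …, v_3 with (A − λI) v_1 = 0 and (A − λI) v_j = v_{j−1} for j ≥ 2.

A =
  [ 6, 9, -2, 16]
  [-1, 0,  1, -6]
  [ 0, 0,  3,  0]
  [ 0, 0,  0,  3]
A Jordan chain for λ = 3 of length 3:
v_1 = (3, -1, 0, 0)ᵀ
v_2 = (-2, 1, 0, 0)ᵀ
v_3 = (0, 0, 1, 0)ᵀ

Let N = A − (3)·I. We want v_3 with N^3 v_3 = 0 but N^2 v_3 ≠ 0; then v_{j-1} := N · v_j for j = 3, …, 2.

Pick v_3 = (0, 0, 1, 0)ᵀ.
Then v_2 = N · v_3 = (-2, 1, 0, 0)ᵀ.
Then v_1 = N · v_2 = (3, -1, 0, 0)ᵀ.

Sanity check: (A − (3)·I) v_1 = (0, 0, 0, 0)ᵀ = 0. ✓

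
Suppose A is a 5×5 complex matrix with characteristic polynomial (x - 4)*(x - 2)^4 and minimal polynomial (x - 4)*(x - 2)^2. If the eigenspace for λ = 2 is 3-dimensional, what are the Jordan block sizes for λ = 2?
Block sizes for λ = 2: [2, 1, 1]

Step 1 — from the characteristic polynomial, algebraic multiplicity of λ = 2 is 4. From dim ker(A − (2)·I) = 3, there are exactly 3 Jordan blocks for λ = 2.
Step 2 — from the minimal polynomial, the factor (x − 2)^2 tells us the largest block for λ = 2 has size 2.
Step 3 — with total size 4, 3 blocks, and largest block 2, the block sizes (in nonincreasing order) are [2, 1, 1].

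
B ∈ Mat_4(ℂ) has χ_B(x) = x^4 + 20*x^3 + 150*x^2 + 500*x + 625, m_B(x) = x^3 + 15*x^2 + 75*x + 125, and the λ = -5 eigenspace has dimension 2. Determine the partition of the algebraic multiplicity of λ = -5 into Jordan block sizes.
Block sizes for λ = -5: [3, 1]

Step 1 — from the characteristic polynomial, algebraic multiplicity of λ = -5 is 4. From dim ker(B − (-5)·I) = 2, there are exactly 2 Jordan blocks for λ = -5.
Step 2 — from the minimal polynomial, the factor (x + 5)^3 tells us the largest block for λ = -5 has size 3.
Step 3 — with total size 4, 2 blocks, and largest block 3, the block sizes (in nonincreasing order) are [3, 1].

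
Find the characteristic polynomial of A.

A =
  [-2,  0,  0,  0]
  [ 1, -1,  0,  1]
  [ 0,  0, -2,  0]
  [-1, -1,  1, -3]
x^4 + 8*x^3 + 24*x^2 + 32*x + 16

Expanding det(x·I − A) (e.g. by cofactor expansion or by noting that A is similar to its Jordan form J, which has the same characteristic polynomial as A) gives
  χ_A(x) = x^4 + 8*x^3 + 24*x^2 + 32*x + 16
which factors as (x + 2)^4. The eigenvalues (with algebraic multiplicities) are λ = -2 with multiplicity 4.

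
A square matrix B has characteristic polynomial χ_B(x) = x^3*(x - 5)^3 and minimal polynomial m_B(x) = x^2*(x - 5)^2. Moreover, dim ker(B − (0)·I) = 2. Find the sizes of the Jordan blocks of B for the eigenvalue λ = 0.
Block sizes for λ = 0: [2, 1]

Step 1 — from the characteristic polynomial, algebraic multiplicity of λ = 0 is 3. From dim ker(B − (0)·I) = 2, there are exactly 2 Jordan blocks for λ = 0.
Step 2 — from the minimal polynomial, the factor (x − 0)^2 tells us the largest block for λ = 0 has size 2.
Step 3 — with total size 3, 2 blocks, and largest block 2, the block sizes (in nonincreasing order) are [2, 1].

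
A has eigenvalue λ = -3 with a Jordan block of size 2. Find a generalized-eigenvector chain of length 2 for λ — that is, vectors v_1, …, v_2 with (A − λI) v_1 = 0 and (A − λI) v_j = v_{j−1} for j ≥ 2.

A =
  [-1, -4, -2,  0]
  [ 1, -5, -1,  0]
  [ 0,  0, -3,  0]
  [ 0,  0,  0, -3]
A Jordan chain for λ = -3 of length 2:
v_1 = (2, 1, 0, 0)ᵀ
v_2 = (1, 0, 0, 0)ᵀ

Let N = A − (-3)·I. We want v_2 with N^2 v_2 = 0 but N^1 v_2 ≠ 0; then v_{j-1} := N · v_j for j = 2, …, 2.

Pick v_2 = (1, 0, 0, 0)ᵀ.
Then v_1 = N · v_2 = (2, 1, 0, 0)ᵀ.

Sanity check: (A − (-3)·I) v_1 = (0, 0, 0, 0)ᵀ = 0. ✓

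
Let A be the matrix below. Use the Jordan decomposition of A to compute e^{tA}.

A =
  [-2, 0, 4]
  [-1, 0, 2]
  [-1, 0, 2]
e^{tA} =
  [1 - 2*t, 0, 4*t]
  [-t, 1, 2*t]
  [-t, 0, 2*t + 1]

Strategy: write A = P · J · P⁻¹ where J is a Jordan canonical form, so e^{tA} = P · e^{tJ} · P⁻¹, and e^{tJ} can be computed block-by-block.

A has Jordan form
J =
  [0, 1, 0]
  [0, 0, 0]
  [0, 0, 0]
(up to reordering of blocks).

Per-block formulas:
  For a 2×2 Jordan block J_2(0): exp(t · J_2(0)) = e^(0t)·(I + t·N), where N is the 2×2 nilpotent shift.
  For a 1×1 block at λ = 0: exp(t · [0]) = [e^(0t)].

After assembling e^{tJ} and conjugating by P, we get:

e^{tA} =
  [1 - 2*t, 0, 4*t]
  [-t, 1, 2*t]
  [-t, 0, 2*t + 1]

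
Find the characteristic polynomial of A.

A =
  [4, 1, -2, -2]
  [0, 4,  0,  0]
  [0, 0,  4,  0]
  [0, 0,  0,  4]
x^4 - 16*x^3 + 96*x^2 - 256*x + 256

Expanding det(x·I − A) (e.g. by cofactor expansion or by noting that A is similar to its Jordan form J, which has the same characteristic polynomial as A) gives
  χ_A(x) = x^4 - 16*x^3 + 96*x^2 - 256*x + 256
which factors as (x - 4)^4. The eigenvalues (with algebraic multiplicities) are λ = 4 with multiplicity 4.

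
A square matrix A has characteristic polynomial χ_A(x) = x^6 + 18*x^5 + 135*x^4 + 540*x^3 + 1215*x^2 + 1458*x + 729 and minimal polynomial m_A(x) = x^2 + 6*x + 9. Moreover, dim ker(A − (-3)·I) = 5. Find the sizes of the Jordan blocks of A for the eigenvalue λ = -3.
Block sizes for λ = -3: [2, 1, 1, 1, 1]

Step 1 — from the characteristic polynomial, algebraic multiplicity of λ = -3 is 6. From dim ker(A − (-3)·I) = 5, there are exactly 5 Jordan blocks for λ = -3.
Step 2 — from the minimal polynomial, the factor (x + 3)^2 tells us the largest block for λ = -3 has size 2.
Step 3 — with total size 6, 5 blocks, and largest block 2, the block sizes (in nonincreasing order) are [2, 1, 1, 1, 1].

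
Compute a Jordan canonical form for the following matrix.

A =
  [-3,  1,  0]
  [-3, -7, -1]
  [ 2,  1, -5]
J_3(-5)

The characteristic polynomial is
  det(x·I − A) = x^3 + 15*x^2 + 75*x + 125 = (x + 5)^3

Eigenvalues and multiplicities (the geometric multiplicity of λ is n − rank(A − λI), which equals the number of Jordan blocks for λ):
  λ = -5: algebraic multiplicity = 3, geometric multiplicity = 1

Determining the block sizes for each eigenvalue:
  λ = -5: one block (gm = 1), so the single block has size am = 3 → block sizes [3]

Assembling the blocks gives a Jordan form
J =
  [-5,  1,  0]
  [ 0, -5,  1]
  [ 0,  0, -5]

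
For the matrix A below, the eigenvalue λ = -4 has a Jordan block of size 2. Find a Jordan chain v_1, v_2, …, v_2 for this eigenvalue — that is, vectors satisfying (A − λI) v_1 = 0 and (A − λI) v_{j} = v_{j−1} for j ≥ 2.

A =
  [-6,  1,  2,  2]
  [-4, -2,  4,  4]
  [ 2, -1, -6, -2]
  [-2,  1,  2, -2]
A Jordan chain for λ = -4 of length 2:
v_1 = (-2, -4, 2, -2)ᵀ
v_2 = (1, 0, 0, 0)ᵀ

Let N = A − (-4)·I. We want v_2 with N^2 v_2 = 0 but N^1 v_2 ≠ 0; then v_{j-1} := N · v_j for j = 2, …, 2.

Pick v_2 = (1, 0, 0, 0)ᵀ.
Then v_1 = N · v_2 = (-2, -4, 2, -2)ᵀ.

Sanity check: (A − (-4)·I) v_1 = (0, 0, 0, 0)ᵀ = 0. ✓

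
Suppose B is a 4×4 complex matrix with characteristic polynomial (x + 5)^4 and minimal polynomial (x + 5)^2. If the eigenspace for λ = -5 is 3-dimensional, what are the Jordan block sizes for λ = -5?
Block sizes for λ = -5: [2, 1, 1]

Step 1 — from the characteristic polynomial, algebraic multiplicity of λ = -5 is 4. From dim ker(B − (-5)·I) = 3, there are exactly 3 Jordan blocks for λ = -5.
Step 2 — from the minimal polynomial, the factor (x + 5)^2 tells us the largest block for λ = -5 has size 2.
Step 3 — with total size 4, 3 blocks, and largest block 2, the block sizes (in nonincreasing order) are [2, 1, 1].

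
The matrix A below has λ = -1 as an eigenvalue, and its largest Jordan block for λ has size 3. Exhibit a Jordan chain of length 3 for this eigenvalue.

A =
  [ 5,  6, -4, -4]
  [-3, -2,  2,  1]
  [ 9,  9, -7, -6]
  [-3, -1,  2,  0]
A Jordan chain for λ = -1 of length 3:
v_1 = (-6, 0, -9, 0)ᵀ
v_2 = (6, -3, 9, -3)ᵀ
v_3 = (1, 0, 0, 0)ᵀ

Let N = A − (-1)·I. We want v_3 with N^3 v_3 = 0 but N^2 v_3 ≠ 0; then v_{j-1} := N · v_j for j = 3, …, 2.

Pick v_3 = (1, 0, 0, 0)ᵀ.
Then v_2 = N · v_3 = (6, -3, 9, -3)ᵀ.
Then v_1 = N · v_2 = (-6, 0, -9, 0)ᵀ.

Sanity check: (A − (-1)·I) v_1 = (0, 0, 0, 0)ᵀ = 0. ✓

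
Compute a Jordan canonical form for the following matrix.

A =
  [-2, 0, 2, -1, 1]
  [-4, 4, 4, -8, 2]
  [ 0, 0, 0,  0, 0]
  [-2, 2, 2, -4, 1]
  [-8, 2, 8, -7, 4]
J_1(0) ⊕ J_1(0) ⊕ J_1(0) ⊕ J_2(1)

The characteristic polynomial is
  det(x·I − A) = x^5 - 2*x^4 + x^3 = x^3*(x - 1)^2

Eigenvalues and multiplicities (the geometric multiplicity of λ is n − rank(A − λI), which equals the number of Jordan blocks for λ):
  λ = 0: algebraic multiplicity = 3, geometric multiplicity = 3
  λ = 1: algebraic multiplicity = 2, geometric multiplicity = 1

Determining the block sizes for each eigenvalue:
  λ = 0: gm = am = 3, so every block has size 1 → block sizes [1, 1, 1]
  λ = 1: one block (gm = 1), so the single block has size am = 2 → block sizes [2]

Assembling the blocks gives a Jordan form
J =
  [0, 0, 0, 0, 0]
  [0, 0, 0, 0, 0]
  [0, 0, 0, 0, 0]
  [0, 0, 0, 1, 1]
  [0, 0, 0, 0, 1]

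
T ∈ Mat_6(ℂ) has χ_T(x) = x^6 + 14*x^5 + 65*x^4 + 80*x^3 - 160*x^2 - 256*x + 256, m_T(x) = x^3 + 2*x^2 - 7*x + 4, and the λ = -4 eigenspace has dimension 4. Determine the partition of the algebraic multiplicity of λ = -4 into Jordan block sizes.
Block sizes for λ = -4: [1, 1, 1, 1]

Step 1 — from the characteristic polynomial, algebraic multiplicity of λ = -4 is 4. From dim ker(T − (-4)·I) = 4, there are exactly 4 Jordan blocks for λ = -4.
Step 2 — from the minimal polynomial, the factor (x + 4) tells us the largest block for λ = -4 has size 1.
Step 3 — with total size 4, 4 blocks, and largest block 1, the block sizes (in nonincreasing order) are [1, 1, 1, 1].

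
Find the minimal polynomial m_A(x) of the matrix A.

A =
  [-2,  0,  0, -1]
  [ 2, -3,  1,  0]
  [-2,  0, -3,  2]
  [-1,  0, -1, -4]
x^3 + 9*x^2 + 27*x + 27

The characteristic polynomial is χ_A(x) = (x + 3)^4, so the eigenvalues are known. The minimal polynomial is
  m_A(x) = Π_λ (x − λ)^{k_λ}
where k_λ is the size of the *largest* Jordan block for λ (equivalently, the smallest k with (A − λI)^k v = 0 for every generalised eigenvector v of λ).

  λ = -3: largest Jordan block has size 3, contributing (x + 3)^3

So m_A(x) = (x + 3)^3 = x^3 + 9*x^2 + 27*x + 27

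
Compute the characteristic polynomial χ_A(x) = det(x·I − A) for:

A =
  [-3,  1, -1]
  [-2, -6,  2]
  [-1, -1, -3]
x^3 + 12*x^2 + 48*x + 64

Expanding det(x·I − A) (e.g. by cofactor expansion or by noting that A is similar to its Jordan form J, which has the same characteristic polynomial as A) gives
  χ_A(x) = x^3 + 12*x^2 + 48*x + 64
which factors as (x + 4)^3. The eigenvalues (with algebraic multiplicities) are λ = -4 with multiplicity 3.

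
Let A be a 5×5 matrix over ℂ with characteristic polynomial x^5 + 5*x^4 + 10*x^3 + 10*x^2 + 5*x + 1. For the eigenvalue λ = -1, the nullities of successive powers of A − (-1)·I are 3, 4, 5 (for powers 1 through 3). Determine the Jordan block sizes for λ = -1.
Block sizes for λ = -1: [3, 1, 1]

From the dimensions of kernels of powers, the number of Jordan blocks of size at least j is d_j − d_{j−1} where d_j = dim ker(N^j) (with d_0 = 0). Computing the differences gives [3, 1, 1].
The number of blocks of size exactly k is (#blocks of size ≥ k) − (#blocks of size ≥ k + 1), so the partition is: 2 block(s) of size 1, 1 block(s) of size 3.
In nonincreasing order the block sizes are [3, 1, 1].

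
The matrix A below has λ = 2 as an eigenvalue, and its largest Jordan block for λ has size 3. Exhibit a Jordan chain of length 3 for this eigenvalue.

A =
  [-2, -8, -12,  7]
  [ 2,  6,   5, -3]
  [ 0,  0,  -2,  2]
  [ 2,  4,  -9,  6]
A Jordan chain for λ = 2 of length 3:
v_1 = (14, -6, 4, 8)ᵀ
v_2 = (-4, 2, 0, 2)ᵀ
v_3 = (1, 0, 0, 0)ᵀ

Let N = A − (2)·I. We want v_3 with N^3 v_3 = 0 but N^2 v_3 ≠ 0; then v_{j-1} := N · v_j for j = 3, …, 2.

Pick v_3 = (1, 0, 0, 0)ᵀ.
Then v_2 = N · v_3 = (-4, 2, 0, 2)ᵀ.
Then v_1 = N · v_2 = (14, -6, 4, 8)ᵀ.

Sanity check: (A − (2)·I) v_1 = (0, 0, 0, 0)ᵀ = 0. ✓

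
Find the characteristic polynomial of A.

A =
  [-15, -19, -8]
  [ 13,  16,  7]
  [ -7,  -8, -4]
x^3 + 3*x^2 + 3*x + 1

Expanding det(x·I − A) (e.g. by cofactor expansion or by noting that A is similar to its Jordan form J, which has the same characteristic polynomial as A) gives
  χ_A(x) = x^3 + 3*x^2 + 3*x + 1
which factors as (x + 1)^3. The eigenvalues (with algebraic multiplicities) are λ = -1 with multiplicity 3.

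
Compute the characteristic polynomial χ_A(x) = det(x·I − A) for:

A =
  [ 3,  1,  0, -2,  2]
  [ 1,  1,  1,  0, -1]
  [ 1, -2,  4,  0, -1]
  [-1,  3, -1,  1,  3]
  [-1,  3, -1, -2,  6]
x^5 - 15*x^4 + 90*x^3 - 270*x^2 + 405*x - 243

Expanding det(x·I − A) (e.g. by cofactor expansion or by noting that A is similar to its Jordan form J, which has the same characteristic polynomial as A) gives
  χ_A(x) = x^5 - 15*x^4 + 90*x^3 - 270*x^2 + 405*x - 243
which factors as (x - 3)^5. The eigenvalues (with algebraic multiplicities) are λ = 3 with multiplicity 5.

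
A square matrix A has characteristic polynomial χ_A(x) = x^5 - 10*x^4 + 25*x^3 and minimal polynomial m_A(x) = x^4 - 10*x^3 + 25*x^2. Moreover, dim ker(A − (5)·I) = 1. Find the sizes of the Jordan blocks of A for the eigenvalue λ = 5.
Block sizes for λ = 5: [2]

Step 1 — from the characteristic polynomial, algebraic multiplicity of λ = 5 is 2. From dim ker(A − (5)·I) = 1, there are exactly 1 Jordan blocks for λ = 5.
Step 2 — from the minimal polynomial, the factor (x − 5)^2 tells us the largest block for λ = 5 has size 2.
Step 3 — with total size 2, 1 blocks, and largest block 2, the block sizes (in nonincreasing order) are [2].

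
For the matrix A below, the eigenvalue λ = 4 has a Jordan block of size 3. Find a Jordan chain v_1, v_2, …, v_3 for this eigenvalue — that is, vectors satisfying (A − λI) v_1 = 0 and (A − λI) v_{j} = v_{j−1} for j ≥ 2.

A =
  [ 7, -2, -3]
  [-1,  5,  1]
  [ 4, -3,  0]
A Jordan chain for λ = 4 of length 3:
v_1 = (-1, 0, -1)ᵀ
v_2 = (3, -1, 4)ᵀ
v_3 = (1, 0, 0)ᵀ

Let N = A − (4)·I. We want v_3 with N^3 v_3 = 0 but N^2 v_3 ≠ 0; then v_{j-1} := N · v_j for j = 3, …, 2.

Pick v_3 = (1, 0, 0)ᵀ.
Then v_2 = N · v_3 = (3, -1, 4)ᵀ.
Then v_1 = N · v_2 = (-1, 0, -1)ᵀ.

Sanity check: (A − (4)·I) v_1 = (0, 0, 0)ᵀ = 0. ✓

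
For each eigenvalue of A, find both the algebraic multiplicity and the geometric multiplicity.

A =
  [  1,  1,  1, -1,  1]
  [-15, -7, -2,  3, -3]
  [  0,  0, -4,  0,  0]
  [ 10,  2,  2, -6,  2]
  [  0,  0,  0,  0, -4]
λ = -4: alg = 5, geom = 3

Step 1 — factor the characteristic polynomial to read off the algebraic multiplicities:
  χ_A(x) = (x + 4)^5

Step 2 — compute geometric multiplicities via the rank-nullity identity g(λ) = n − rank(A − λI):
  rank(A − (-4)·I) = 2, so dim ker(A − (-4)·I) = n − 2 = 3

Summary:
  λ = -4: algebraic multiplicity = 5, geometric multiplicity = 3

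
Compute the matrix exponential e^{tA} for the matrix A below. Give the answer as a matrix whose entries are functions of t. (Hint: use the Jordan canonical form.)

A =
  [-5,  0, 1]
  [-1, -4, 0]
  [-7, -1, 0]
e^{tA} =
  [-3*t^2*exp(-3*t)/2 - 2*t*exp(-3*t) + exp(-3*t), -t^2*exp(-3*t)/2, t^2*exp(-3*t)/2 + t*exp(-3*t)]
  [3*t^2*exp(-3*t)/2 - t*exp(-3*t), t^2*exp(-3*t)/2 - t*exp(-3*t) + exp(-3*t), -t^2*exp(-3*t)/2]
  [-3*t^2*exp(-3*t) - 7*t*exp(-3*t), -t^2*exp(-3*t) - t*exp(-3*t), t^2*exp(-3*t) + 3*t*exp(-3*t) + exp(-3*t)]

Strategy: write A = P · J · P⁻¹ where J is a Jordan canonical form, so e^{tA} = P · e^{tJ} · P⁻¹, and e^{tJ} can be computed block-by-block.

A has Jordan form
J =
  [-3,  1,  0]
  [ 0, -3,  1]
  [ 0,  0, -3]
(up to reordering of blocks).

Per-block formulas:
  For a 3×3 Jordan block J_3(-3): exp(t · J_3(-3)) = e^(-3t)·(I + t·N + (t^2/2)·N^2), where N is the 3×3 nilpotent shift.

After assembling e^{tJ} and conjugating by P, we get:

e^{tA} =
  [-3*t^2*exp(-3*t)/2 - 2*t*exp(-3*t) + exp(-3*t), -t^2*exp(-3*t)/2, t^2*exp(-3*t)/2 + t*exp(-3*t)]
  [3*t^2*exp(-3*t)/2 - t*exp(-3*t), t^2*exp(-3*t)/2 - t*exp(-3*t) + exp(-3*t), -t^2*exp(-3*t)/2]
  [-3*t^2*exp(-3*t) - 7*t*exp(-3*t), -t^2*exp(-3*t) - t*exp(-3*t), t^2*exp(-3*t) + 3*t*exp(-3*t) + exp(-3*t)]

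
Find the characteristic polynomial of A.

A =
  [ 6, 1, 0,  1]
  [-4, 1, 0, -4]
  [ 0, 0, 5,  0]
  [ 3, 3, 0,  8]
x^4 - 20*x^3 + 150*x^2 - 500*x + 625

Expanding det(x·I − A) (e.g. by cofactor expansion or by noting that A is similar to its Jordan form J, which has the same characteristic polynomial as A) gives
  χ_A(x) = x^4 - 20*x^3 + 150*x^2 - 500*x + 625
which factors as (x - 5)^4. The eigenvalues (with algebraic multiplicities) are λ = 5 with multiplicity 4.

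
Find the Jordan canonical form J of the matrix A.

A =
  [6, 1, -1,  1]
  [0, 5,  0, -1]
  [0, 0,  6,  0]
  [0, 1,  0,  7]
J_2(6) ⊕ J_2(6)

The characteristic polynomial is
  det(x·I − A) = x^4 - 24*x^3 + 216*x^2 - 864*x + 1296 = (x - 6)^4

Eigenvalues and multiplicities (the geometric multiplicity of λ is n − rank(A − λI), which equals the number of Jordan blocks for λ):
  λ = 6: algebraic multiplicity = 4, geometric multiplicity = 2

Determining the block sizes for each eigenvalue:
  λ = 6: with am = 4 and gm = 2, the partition is not yet determined (e.g. several partitions of 4 into 2 parts exist). Let N = A − (6)·I. Computing rank(N^1) = 2, rank(N^2) = 0; the number of blocks of size ≥ j is rank(N^{j−1}) − rank(N^j), giving [2, 2]. So we have 2 block(s) of size 2 → block sizes [2, 2]

Assembling the blocks gives a Jordan form
J =
  [6, 1, 0, 0]
  [0, 6, 0, 0]
  [0, 0, 6, 1]
  [0, 0, 0, 6]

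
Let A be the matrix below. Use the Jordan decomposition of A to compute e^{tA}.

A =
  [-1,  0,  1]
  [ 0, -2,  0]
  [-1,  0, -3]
e^{tA} =
  [t*exp(-2*t) + exp(-2*t), 0, t*exp(-2*t)]
  [0, exp(-2*t), 0]
  [-t*exp(-2*t), 0, -t*exp(-2*t) + exp(-2*t)]

Strategy: write A = P · J · P⁻¹ where J is a Jordan canonical form, so e^{tA} = P · e^{tJ} · P⁻¹, and e^{tJ} can be computed block-by-block.

A has Jordan form
J =
  [-2,  1,  0]
  [ 0, -2,  0]
  [ 0,  0, -2]
(up to reordering of blocks).

Per-block formulas:
  For a 2×2 Jordan block J_2(-2): exp(t · J_2(-2)) = e^(-2t)·(I + t·N), where N is the 2×2 nilpotent shift.
  For a 1×1 block at λ = -2: exp(t · [-2]) = [e^(-2t)].

After assembling e^{tJ} and conjugating by P, we get:

e^{tA} =
  [t*exp(-2*t) + exp(-2*t), 0, t*exp(-2*t)]
  [0, exp(-2*t), 0]
  [-t*exp(-2*t), 0, -t*exp(-2*t) + exp(-2*t)]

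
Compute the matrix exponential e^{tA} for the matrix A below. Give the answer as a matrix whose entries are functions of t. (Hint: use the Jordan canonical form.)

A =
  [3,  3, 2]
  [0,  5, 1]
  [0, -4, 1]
e^{tA} =
  [exp(3*t), -t^2*exp(3*t) + 3*t*exp(3*t), -t^2*exp(3*t)/2 + 2*t*exp(3*t)]
  [0, 2*t*exp(3*t) + exp(3*t), t*exp(3*t)]
  [0, -4*t*exp(3*t), -2*t*exp(3*t) + exp(3*t)]

Strategy: write A = P · J · P⁻¹ where J is a Jordan canonical form, so e^{tA} = P · e^{tJ} · P⁻¹, and e^{tJ} can be computed block-by-block.

A has Jordan form
J =
  [3, 1, 0]
  [0, 3, 1]
  [0, 0, 3]
(up to reordering of blocks).

Per-block formulas:
  For a 3×3 Jordan block J_3(3): exp(t · J_3(3)) = e^(3t)·(I + t·N + (t^2/2)·N^2), where N is the 3×3 nilpotent shift.

After assembling e^{tJ} and conjugating by P, we get:

e^{tA} =
  [exp(3*t), -t^2*exp(3*t) + 3*t*exp(3*t), -t^2*exp(3*t)/2 + 2*t*exp(3*t)]
  [0, 2*t*exp(3*t) + exp(3*t), t*exp(3*t)]
  [0, -4*t*exp(3*t), -2*t*exp(3*t) + exp(3*t)]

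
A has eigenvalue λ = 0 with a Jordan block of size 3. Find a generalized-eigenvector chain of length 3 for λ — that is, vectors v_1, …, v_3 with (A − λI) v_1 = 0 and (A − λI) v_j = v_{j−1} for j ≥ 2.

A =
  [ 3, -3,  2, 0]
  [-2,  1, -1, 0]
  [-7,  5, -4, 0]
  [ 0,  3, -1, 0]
A Jordan chain for λ = 0 of length 3:
v_1 = (1, -1, -3, 1)ᵀ
v_2 = (3, -2, -7, 0)ᵀ
v_3 = (1, 0, 0, 0)ᵀ

Let N = A − (0)·I. We want v_3 with N^3 v_3 = 0 but N^2 v_3 ≠ 0; then v_{j-1} := N · v_j for j = 3, …, 2.

Pick v_3 = (1, 0, 0, 0)ᵀ.
Then v_2 = N · v_3 = (3, -2, -7, 0)ᵀ.
Then v_1 = N · v_2 = (1, -1, -3, 1)ᵀ.

Sanity check: (A − (0)·I) v_1 = (0, 0, 0, 0)ᵀ = 0. ✓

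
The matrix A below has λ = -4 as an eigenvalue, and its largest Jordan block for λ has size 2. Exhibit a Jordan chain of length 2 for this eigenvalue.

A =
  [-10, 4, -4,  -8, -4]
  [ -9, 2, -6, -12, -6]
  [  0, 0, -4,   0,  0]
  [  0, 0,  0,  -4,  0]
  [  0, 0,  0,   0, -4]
A Jordan chain for λ = -4 of length 2:
v_1 = (-6, -9, 0, 0, 0)ᵀ
v_2 = (1, 0, 0, 0, 0)ᵀ

Let N = A − (-4)·I. We want v_2 with N^2 v_2 = 0 but N^1 v_2 ≠ 0; then v_{j-1} := N · v_j for j = 2, …, 2.

Pick v_2 = (1, 0, 0, 0, 0)ᵀ.
Then v_1 = N · v_2 = (-6, -9, 0, 0, 0)ᵀ.

Sanity check: (A − (-4)·I) v_1 = (0, 0, 0, 0, 0)ᵀ = 0. ✓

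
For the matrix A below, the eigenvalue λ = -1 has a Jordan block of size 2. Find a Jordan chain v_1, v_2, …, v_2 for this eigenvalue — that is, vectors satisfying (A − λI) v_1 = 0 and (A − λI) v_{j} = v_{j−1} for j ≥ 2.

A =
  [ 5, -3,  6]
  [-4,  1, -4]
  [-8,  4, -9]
A Jordan chain for λ = -1 of length 2:
v_1 = (6, -4, -8)ᵀ
v_2 = (1, 0, 0)ᵀ

Let N = A − (-1)·I. We want v_2 with N^2 v_2 = 0 but N^1 v_2 ≠ 0; then v_{j-1} := N · v_j for j = 2, …, 2.

Pick v_2 = (1, 0, 0)ᵀ.
Then v_1 = N · v_2 = (6, -4, -8)ᵀ.

Sanity check: (A − (-1)·I) v_1 = (0, 0, 0)ᵀ = 0. ✓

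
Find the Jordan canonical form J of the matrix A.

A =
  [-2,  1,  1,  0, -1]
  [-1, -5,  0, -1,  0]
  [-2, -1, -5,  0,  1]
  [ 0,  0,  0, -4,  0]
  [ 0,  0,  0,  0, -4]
J_3(-4) ⊕ J_1(-4) ⊕ J_1(-4)

The characteristic polynomial is
  det(x·I − A) = x^5 + 20*x^4 + 160*x^3 + 640*x^2 + 1280*x + 1024 = (x + 4)^5

Eigenvalues and multiplicities (the geometric multiplicity of λ is n − rank(A − λI), which equals the number of Jordan blocks for λ):
  λ = -4: algebraic multiplicity = 5, geometric multiplicity = 3

Determining the block sizes for each eigenvalue:
  λ = -4: with am = 5 and gm = 3, the partition is not yet determined (e.g. several partitions of 5 into 3 parts exist). Let N = A − (-4)·I. Computing rank(N^1) = 2, rank(N^2) = 1, rank(N^3) = 0; the number of blocks of size ≥ j is rank(N^{j−1}) − rank(N^j), giving [3, 1, 1]. So we have 1 block(s) of size 3, 2 block(s) of size 1 → block sizes [3, 1, 1]

Assembling the blocks gives a Jordan form
J =
  [-4,  1,  0,  0,  0]
  [ 0, -4,  1,  0,  0]
  [ 0,  0, -4,  0,  0]
  [ 0,  0,  0, -4,  0]
  [ 0,  0,  0,  0, -4]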